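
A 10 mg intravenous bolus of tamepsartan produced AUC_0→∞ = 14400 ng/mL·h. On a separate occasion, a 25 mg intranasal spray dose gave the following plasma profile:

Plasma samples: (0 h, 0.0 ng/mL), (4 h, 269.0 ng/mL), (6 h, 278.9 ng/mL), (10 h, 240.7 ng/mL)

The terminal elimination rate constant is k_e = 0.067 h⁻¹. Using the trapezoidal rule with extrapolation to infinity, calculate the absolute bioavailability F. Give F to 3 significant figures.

F = 0.159

Trapezoidal AUC_0→10 (intranasal spray):
  [0→4]: (0.0+269.0)/2 × 4 = 538.0
  [4→6]: (269.0+278.9)/2 × 2 = 547.9
  [6→10]: (278.9+240.7)/2 × 4 = 1039.2
  Sum = 2125.1 ng/mL·h
Tail: C_last/k_e = 240.7/0.067 = 3592.537
AUC_0→∞ (intranasal spray) = 2125.1 + 3592.537 = 5717.637 ng/mL·h
F = (AUC_ev/D_ev)/(AUC_iv/D_iv) = (5717.637/25)/(14400/10) = 228.70548/1440 = 0.1588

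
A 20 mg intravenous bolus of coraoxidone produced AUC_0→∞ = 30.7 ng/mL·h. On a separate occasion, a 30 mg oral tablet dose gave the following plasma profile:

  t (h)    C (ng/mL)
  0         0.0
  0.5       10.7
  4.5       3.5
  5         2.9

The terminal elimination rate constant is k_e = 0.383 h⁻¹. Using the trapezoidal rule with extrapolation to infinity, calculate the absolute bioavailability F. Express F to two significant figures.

Trapezoidal AUC_0→5 (oral tablet):
  [0→0.5]: (0.0+10.7)/2 × 0.5 = 2.675
  [0.5→4.5]: (10.7+3.5)/2 × 4 = 28.4
  [4.5→5]: (3.5+2.9)/2 × 0.5 = 1.6
  Sum = 32.675 ng/mL·h
Tail: C_last/k_e = 2.9/0.383 = 7.572
AUC_0→∞ (oral tablet) = 32.675 + 7.572 = 40.247 ng/mL·h
F = (AUC_ev/D_ev)/(AUC_iv/D_iv) = (40.247/30)/(30.7/20) = 1.34157/1.535 = 0.8740

F = 0.87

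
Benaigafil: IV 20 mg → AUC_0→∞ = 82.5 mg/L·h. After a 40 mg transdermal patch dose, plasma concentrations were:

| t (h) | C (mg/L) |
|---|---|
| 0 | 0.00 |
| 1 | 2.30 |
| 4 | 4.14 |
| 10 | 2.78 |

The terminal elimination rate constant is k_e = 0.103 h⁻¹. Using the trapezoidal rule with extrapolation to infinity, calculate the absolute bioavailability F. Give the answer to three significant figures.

Trapezoidal AUC_0→10 (transdermal patch):
  [0→1]: (0.00+2.30)/2 × 1 = 1.15
  [1→4]: (2.30+4.14)/2 × 3 = 9.66
  [4→10]: (4.14+2.78)/2 × 6 = 20.76
  Sum = 31.57 mg/L·h
Tail: C_last/k_e = 2.78/0.103 = 26.990
AUC_0→∞ (transdermal patch) = 31.57 + 26.990 = 58.56 mg/L·h
F = (AUC_ev/D_ev)/(AUC_iv/D_iv) = (58.56/40)/(82.5/20) = 1.464/4.125 = 0.3549

F = 0.355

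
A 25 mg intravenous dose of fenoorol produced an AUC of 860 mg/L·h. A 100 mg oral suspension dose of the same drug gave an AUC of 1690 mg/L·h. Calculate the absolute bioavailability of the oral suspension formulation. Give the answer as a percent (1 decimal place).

F = 49.1%

F = (AUC_ev / D_ev) / (AUC_iv / D_iv)
  = (1690/100) / (860/25)
  = 16.9 / 34.4 = 0.4913
  = 49.13%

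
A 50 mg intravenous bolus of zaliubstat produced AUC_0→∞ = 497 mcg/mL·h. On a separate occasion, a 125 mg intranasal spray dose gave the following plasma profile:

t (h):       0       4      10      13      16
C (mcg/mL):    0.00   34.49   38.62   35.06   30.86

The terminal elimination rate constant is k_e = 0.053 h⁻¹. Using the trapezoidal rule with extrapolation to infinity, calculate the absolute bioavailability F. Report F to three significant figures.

Trapezoidal AUC_0→16 (intranasal spray):
  [0→4]: (0.00+34.49)/2 × 4 = 68.98
  [4→10]: (34.49+38.62)/2 × 6 = 219.33
  [10→13]: (38.62+35.06)/2 × 3 = 110.52
  [13→16]: (35.06+30.86)/2 × 3 = 98.88
  Sum = 497.71 mcg/mL·h
Tail: C_last/k_e = 30.86/0.053 = 582.264
AUC_0→∞ (intranasal spray) = 497.71 + 582.264 = 1079.974 mcg/mL·h
F = (AUC_ev/D_ev)/(AUC_iv/D_iv) = (1079.974/125)/(497/50) = 8.639792/9.94 = 0.8692

F = 0.869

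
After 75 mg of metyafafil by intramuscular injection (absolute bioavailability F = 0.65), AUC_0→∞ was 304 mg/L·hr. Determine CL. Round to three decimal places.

CL = F × Dose / AUC_0→∞
   = 0.65 × 75 / 304 = 0.160362 L/hr

CL = 0.160 L/hr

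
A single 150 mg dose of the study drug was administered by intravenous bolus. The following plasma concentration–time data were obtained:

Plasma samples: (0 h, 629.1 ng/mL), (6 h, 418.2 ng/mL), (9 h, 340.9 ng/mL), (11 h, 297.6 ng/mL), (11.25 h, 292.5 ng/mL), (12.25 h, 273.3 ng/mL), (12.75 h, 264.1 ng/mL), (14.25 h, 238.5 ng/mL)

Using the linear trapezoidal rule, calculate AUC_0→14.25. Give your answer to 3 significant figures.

AUC = 5790 ng/mL·h

Trapezoidal AUC_0→14.25:
  [0→6]: (629.1+418.2)/2 × 6 = 3141.9
  [6→9]: (418.2+340.9)/2 × 3 = 1138.65
  [9→11]: (340.9+297.6)/2 × 2 = 638.5
  [11→11.25]: (297.6+292.5)/2 × 0.25 = 73.7625
  [11.25→12.25]: (292.5+273.3)/2 × 1 = 282.9
  [12.25→12.75]: (273.3+264.1)/2 × 0.5 = 134.35
  [12.75→14.25]: (264.1+238.5)/2 × 1.5 = 376.95
  Sum = 5787.0125 ng/mL·h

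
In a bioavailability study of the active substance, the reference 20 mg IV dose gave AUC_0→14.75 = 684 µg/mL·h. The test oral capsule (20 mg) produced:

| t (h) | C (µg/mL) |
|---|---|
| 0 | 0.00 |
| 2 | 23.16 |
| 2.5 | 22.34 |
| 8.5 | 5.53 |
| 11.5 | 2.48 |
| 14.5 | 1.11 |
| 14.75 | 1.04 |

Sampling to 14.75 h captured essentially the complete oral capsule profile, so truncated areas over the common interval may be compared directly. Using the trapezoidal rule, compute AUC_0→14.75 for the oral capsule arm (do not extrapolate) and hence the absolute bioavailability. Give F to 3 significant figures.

F = 0.199

Trapezoidal AUC_0→14.75 (oral capsule):
  [0→2]: (0.00+23.16)/2 × 2 = 23.16
  [2→2.5]: (23.16+22.34)/2 × 0.5 = 11.375
  [2.5→8.5]: (22.34+5.53)/2 × 6 = 83.61
  [8.5→11.5]: (5.53+2.48)/2 × 3 = 12.015
  [11.5→14.5]: (2.48+1.11)/2 × 3 = 5.385
  [14.5→14.75]: (1.11+1.04)/2 × 0.25 = 0.26875
  Sum = 135.81375 µg/mL·h
F = (AUC_ev/D_ev)/(AUC_iv/D_iv) = (135.81375/20)/(684/20) = 6.7906875/34.2 = 0.1986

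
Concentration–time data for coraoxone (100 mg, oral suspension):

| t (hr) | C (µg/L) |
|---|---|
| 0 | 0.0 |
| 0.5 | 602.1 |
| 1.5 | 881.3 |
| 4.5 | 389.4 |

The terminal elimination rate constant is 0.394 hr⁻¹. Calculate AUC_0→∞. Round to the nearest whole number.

AUC = 3787 µg/L·hr

Trapezoidal AUC_0→4.5:
  [0→0.5]: (0.0+602.1)/2 × 0.5 = 150.525
  [0.5→1.5]: (602.1+881.3)/2 × 1 = 741.7
  [1.5→4.5]: (881.3+389.4)/2 × 3 = 1906.05
  Sum = 2798.275 µg/L·hr
Extrapolated tail: C_last / k_e = 389.4 / 0.394 = 988.325
AUC_0→∞ = 2798.275 + 988.325 = 3786.6 µg/L·hr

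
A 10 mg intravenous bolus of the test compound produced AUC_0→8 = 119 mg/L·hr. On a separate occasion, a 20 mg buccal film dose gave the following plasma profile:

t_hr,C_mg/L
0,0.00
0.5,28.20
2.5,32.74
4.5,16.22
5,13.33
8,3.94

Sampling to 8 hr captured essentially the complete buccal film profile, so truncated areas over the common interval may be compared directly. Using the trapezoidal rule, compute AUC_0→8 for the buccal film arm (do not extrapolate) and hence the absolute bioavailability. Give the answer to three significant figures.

Trapezoidal AUC_0→8 (buccal film):
  [0→0.5]: (0.00+28.20)/2 × 0.5 = 7.05
  [0.5→2.5]: (28.20+32.74)/2 × 2 = 60.94
  [2.5→4.5]: (32.74+16.22)/2 × 2 = 48.96
  [4.5→5]: (16.22+13.33)/2 × 0.5 = 7.3875
  [5→8]: (13.33+3.94)/2 × 3 = 25.905
  Sum = 150.2425 mg/L·hr
F = (AUC_ev/D_ev)/(AUC_iv/D_iv) = (150.2425/20)/(119/10) = 7.512125/11.9 = 0.6313

F = 0.631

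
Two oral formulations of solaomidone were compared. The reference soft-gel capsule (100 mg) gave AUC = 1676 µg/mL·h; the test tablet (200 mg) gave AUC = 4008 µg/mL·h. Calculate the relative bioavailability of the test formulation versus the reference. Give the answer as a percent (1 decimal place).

F_rel = (AUC_test/D_test) / (AUC_ref/D_ref)
      = (4008/200) / (1676/100)
      = 20.04 / 16.76 = 1.1957 = 119.57%

F_rel = 119.6%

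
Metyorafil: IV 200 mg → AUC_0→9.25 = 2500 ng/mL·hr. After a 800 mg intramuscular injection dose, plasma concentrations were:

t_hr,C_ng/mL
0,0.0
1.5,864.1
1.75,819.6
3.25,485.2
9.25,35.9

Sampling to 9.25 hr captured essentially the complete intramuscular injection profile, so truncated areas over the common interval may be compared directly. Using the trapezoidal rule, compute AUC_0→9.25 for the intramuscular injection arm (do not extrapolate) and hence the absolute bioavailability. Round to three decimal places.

Trapezoidal AUC_0→9.25 (intramuscular injection):
  [0→1.5]: (0.0+864.1)/2 × 1.5 = 648.075
  [1.5→1.75]: (864.1+819.6)/2 × 0.25 = 210.4625
  [1.75→3.25]: (819.6+485.2)/2 × 1.5 = 978.6
  [3.25→9.25]: (485.2+35.9)/2 × 6 = 1563.3
  Sum = 3400.4375 ng/mL·hr
F = (AUC_ev/D_ev)/(AUC_iv/D_iv) = (3400.4375/800)/(2500/200) = 4.25055/12.5 = 0.3400

F = 0.340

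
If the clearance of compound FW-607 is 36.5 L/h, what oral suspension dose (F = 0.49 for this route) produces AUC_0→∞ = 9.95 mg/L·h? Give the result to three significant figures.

Dose = 741 mg

Dose = CL × AUC_0→∞ / F
     = 36.5 × 9.95 / 0.49 = 741.173 mg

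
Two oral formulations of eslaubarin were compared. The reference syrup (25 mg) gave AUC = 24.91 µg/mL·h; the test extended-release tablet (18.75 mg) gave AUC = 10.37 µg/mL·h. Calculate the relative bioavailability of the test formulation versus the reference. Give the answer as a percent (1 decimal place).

F_rel = 55.5%

F_rel = (AUC_test/D_test) / (AUC_ref/D_ref)
      = (10.37/18.75) / (24.91/25)
      = 0.553067 / 0.9964 = 0.5551 = 55.51%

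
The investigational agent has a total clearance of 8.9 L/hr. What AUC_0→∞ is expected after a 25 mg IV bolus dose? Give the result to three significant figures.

AUC_0→∞ = Dose_iv / CL
        = 25 / 8.9 = 2.80899 mg/L·hr

AUC = 2.81 mg/L·hr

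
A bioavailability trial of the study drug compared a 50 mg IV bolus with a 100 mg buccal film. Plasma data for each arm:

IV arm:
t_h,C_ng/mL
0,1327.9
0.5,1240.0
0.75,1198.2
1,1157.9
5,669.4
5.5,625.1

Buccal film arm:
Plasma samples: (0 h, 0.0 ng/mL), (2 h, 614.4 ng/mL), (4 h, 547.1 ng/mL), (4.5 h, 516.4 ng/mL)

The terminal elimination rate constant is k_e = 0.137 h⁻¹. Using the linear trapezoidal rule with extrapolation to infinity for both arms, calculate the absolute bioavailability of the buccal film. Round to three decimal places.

F = 0.297

Trapezoidal AUC_0→5.5 (IV):
  [0→0.5]: (1327.9+1240.0)/2 × 0.5 = 641.975
  [0.5→0.75]: (1240.0+1198.2)/2 × 0.25 = 304.775
  [0.75→1]: (1198.2+1157.9)/2 × 0.25 = 294.5125
  [1→5]: (1157.9+669.4)/2 × 4 = 3654.6
  [5→5.5]: (669.4+625.1)/2 × 0.5 = 323.625
  Sum = 5219.4875 ng/mL·h
IV tail: 625.1/0.137 = 4562.774; AUC_iv,0→∞ = 5219.4875 + 4562.774 = 9782.2615 ng/mL·h
Trapezoidal AUC_0→4.5 (buccal film):
  [0→2]: (0.0+614.4)/2 × 2 = 614.4
  [2→4]: (614.4+547.1)/2 × 2 = 1161.5
  [4→4.5]: (547.1+516.4)/2 × 0.5 = 265.875
  Sum = 2041.775 ng/mL·h
buccal film tail: 516.4/0.137 = 3769.343; AUC_ev,0→∞ = 2041.775 + 3769.343 = 5811.118 ng/mL·h
F = (AUC_ev/D_ev)/(AUC_iv/D_iv) = (5811.118/100)/(9782.2615/50) = 58.11118/195.64523 = 0.2970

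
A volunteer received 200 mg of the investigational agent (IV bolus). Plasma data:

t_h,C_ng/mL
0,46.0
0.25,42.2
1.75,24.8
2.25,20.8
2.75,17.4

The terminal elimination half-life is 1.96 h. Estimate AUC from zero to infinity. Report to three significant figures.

Trapezoidal AUC_0→2.75:
  [0→0.25]: (46.0+42.2)/2 × 0.25 = 11.025
  [0.25→1.75]: (42.2+24.8)/2 × 1.5 = 50.25
  [1.75→2.25]: (24.8+20.8)/2 × 0.5 = 11.4
  [2.25→2.75]: (20.8+17.4)/2 × 0.5 = 9.55
  Sum = 82.225 ng/mL·h
k_e = ln2 / t½ = 0.693147 / 1.96 = 0.3536 h^-1
Extrapolated tail: C_last / k_e = 17.4 / 0.3536 = 49.208
AUC_0→∞ = 82.225 + 49.208 = 131.433 ng/mL·h

AUC = 131 ng/mL·h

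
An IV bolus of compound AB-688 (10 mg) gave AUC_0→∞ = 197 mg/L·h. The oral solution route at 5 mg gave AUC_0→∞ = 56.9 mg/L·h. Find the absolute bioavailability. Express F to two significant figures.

F = 0.58

F = (AUC_ev / D_ev) / (AUC_iv / D_iv)
  = (56.9/5) / (197/10)
  = 11.38 / 19.7 = 0.5777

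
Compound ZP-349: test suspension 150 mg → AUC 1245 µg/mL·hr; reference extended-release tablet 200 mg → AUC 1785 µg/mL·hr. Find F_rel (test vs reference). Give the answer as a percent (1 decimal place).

F_rel = 93.0%

F_rel = (AUC_test/D_test) / (AUC_ref/D_ref)
      = (1245/150) / (1785/200)
      = 8.3 / 8.925 = 0.9300 = 93.00%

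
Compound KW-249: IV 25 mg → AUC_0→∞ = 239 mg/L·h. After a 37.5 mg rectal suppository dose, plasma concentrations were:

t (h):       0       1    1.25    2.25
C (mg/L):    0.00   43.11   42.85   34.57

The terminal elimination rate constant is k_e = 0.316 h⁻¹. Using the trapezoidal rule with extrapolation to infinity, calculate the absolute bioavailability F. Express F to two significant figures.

F = 0.50

Trapezoidal AUC_0→2.25 (rectal suppository):
  [0→1]: (0.00+43.11)/2 × 1 = 21.555
  [1→1.25]: (43.11+42.85)/2 × 0.25 = 10.745
  [1.25→2.25]: (42.85+34.57)/2 × 1 = 38.71
  Sum = 71.01 mg/L·h
Tail: C_last/k_e = 34.57/0.316 = 109.399
AUC_0→∞ (rectal suppository) = 71.01 + 109.399 = 180.409 mg/L·h
F = (AUC_ev/D_ev)/(AUC_iv/D_iv) = (180.409/37.5)/(239/25) = 4.81091/9.56 = 0.5032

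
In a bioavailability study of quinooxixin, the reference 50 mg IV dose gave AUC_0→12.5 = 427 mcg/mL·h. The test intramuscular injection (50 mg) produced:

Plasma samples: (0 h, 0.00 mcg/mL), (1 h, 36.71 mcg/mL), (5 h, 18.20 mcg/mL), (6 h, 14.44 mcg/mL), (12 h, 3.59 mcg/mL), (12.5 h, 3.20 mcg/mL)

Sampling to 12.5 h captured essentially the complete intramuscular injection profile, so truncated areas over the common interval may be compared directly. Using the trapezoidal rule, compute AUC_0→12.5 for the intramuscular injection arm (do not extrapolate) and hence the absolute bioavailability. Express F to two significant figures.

Trapezoidal AUC_0→12.5 (intramuscular injection):
  [0→1]: (0.00+36.71)/2 × 1 = 18.355
  [1→5]: (36.71+18.20)/2 × 4 = 109.82
  [5→6]: (18.20+14.44)/2 × 1 = 16.32
  [6→12]: (14.44+3.59)/2 × 6 = 54.09
  [12→12.5]: (3.59+3.20)/2 × 0.5 = 1.6975
  Sum = 200.2825 mcg/mL·h
F = (AUC_ev/D_ev)/(AUC_iv/D_iv) = (200.2825/50)/(427/50) = 4.00565/8.54 = 0.4690

F = 0.47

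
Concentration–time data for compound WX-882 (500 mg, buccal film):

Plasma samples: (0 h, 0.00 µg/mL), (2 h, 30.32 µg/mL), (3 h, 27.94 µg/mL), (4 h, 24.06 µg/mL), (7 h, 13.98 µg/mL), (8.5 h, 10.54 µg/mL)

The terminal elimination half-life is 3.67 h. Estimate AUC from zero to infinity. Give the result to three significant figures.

AUC = 217 µg/mL·h

Trapezoidal AUC_0→8.5:
  [0→2]: (0.00+30.32)/2 × 2 = 30.32
  [2→3]: (30.32+27.94)/2 × 1 = 29.13
  [3→4]: (27.94+24.06)/2 × 1 = 26.0
  [4→7]: (24.06+13.98)/2 × 3 = 57.06
  [7→8.5]: (13.98+10.54)/2 × 1.5 = 18.39
  Sum = 160.9 µg/mL·h
k_e = ln2 / t½ = 0.693147 / 3.67 = 0.1889 h^-1
Extrapolated tail: C_last / k_e = 10.54 / 0.1889 = 55.797
AUC_0→∞ = 160.9 + 55.797 = 216.697 µg/mL·h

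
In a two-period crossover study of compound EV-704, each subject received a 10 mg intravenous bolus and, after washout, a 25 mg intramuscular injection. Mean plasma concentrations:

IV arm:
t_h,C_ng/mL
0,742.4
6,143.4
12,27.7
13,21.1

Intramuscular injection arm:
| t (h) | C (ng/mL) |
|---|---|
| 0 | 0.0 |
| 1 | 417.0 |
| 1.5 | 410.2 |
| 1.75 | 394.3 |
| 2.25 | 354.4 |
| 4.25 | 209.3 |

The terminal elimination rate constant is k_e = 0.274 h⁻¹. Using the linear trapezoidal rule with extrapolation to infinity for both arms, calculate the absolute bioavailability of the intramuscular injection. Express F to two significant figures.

Trapezoidal AUC_0→13 (IV):
  [0→6]: (742.4+143.4)/2 × 6 = 2657.4
  [6→12]: (143.4+27.7)/2 × 6 = 513.3
  [12→13]: (27.7+21.1)/2 × 1 = 24.4
  Sum = 3195.1 ng/mL·h
IV tail: 21.1/0.274 = 77.007; AUC_iv,0→∞ = 3195.1 + 77.007 = 3272.107 ng/mL·h
Trapezoidal AUC_0→4.25 (intramuscular injection):
  [0→1]: (0.0+417.0)/2 × 1 = 208.5
  [1→1.5]: (417.0+410.2)/2 × 0.5 = 206.8
  [1.5→1.75]: (410.2+394.3)/2 × 0.25 = 100.5625
  [1.75→2.25]: (394.3+354.4)/2 × 0.5 = 187.175
  [2.25→4.25]: (354.4+209.3)/2 × 2 = 563.7
  Sum = 1266.7375 ng/mL·h
intramuscular injection tail: 209.3/0.274 = 763.869; AUC_ev,0→∞ = 1266.7375 + 763.869 = 2030.6065 ng/mL·h
F = (AUC_ev/D_ev)/(AUC_iv/D_iv) = (2030.6065/25)/(3272.107/10) = 81.22426/327.2107 = 0.2482

F = 0.25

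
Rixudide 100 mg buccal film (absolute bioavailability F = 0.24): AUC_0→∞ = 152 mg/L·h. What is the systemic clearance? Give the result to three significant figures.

CL = F × Dose / AUC_0→∞
   = 0.24 × 100 / 152 = 0.157895 L/h

CL = 0.158 L/h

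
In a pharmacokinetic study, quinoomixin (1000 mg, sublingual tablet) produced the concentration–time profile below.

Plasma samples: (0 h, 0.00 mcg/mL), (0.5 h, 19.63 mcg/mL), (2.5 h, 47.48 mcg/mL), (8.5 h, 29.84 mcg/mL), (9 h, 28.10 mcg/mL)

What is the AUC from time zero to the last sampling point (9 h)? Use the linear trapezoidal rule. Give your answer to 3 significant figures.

Trapezoidal AUC_0→9:
  [0→0.5]: (0.00+19.63)/2 × 0.5 = 4.9075
  [0.5→2.5]: (19.63+47.48)/2 × 2 = 67.11
  [2.5→8.5]: (47.48+29.84)/2 × 6 = 231.96
  [8.5→9]: (29.84+28.10)/2 × 0.5 = 14.485
  Sum = 318.4625 mcg/mL·h

AUC = 318 mcg/mL·h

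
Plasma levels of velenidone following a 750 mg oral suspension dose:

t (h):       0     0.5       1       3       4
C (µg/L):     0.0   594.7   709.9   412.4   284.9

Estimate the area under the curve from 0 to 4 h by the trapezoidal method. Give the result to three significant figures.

AUC = 1950 µg/L·h

Trapezoidal AUC_0→4:
  [0→0.5]: (0.0+594.7)/2 × 0.5 = 148.675
  [0.5→1]: (594.7+709.9)/2 × 0.5 = 326.15
  [1→3]: (709.9+412.4)/2 × 2 = 1122.3
  [3→4]: (412.4+284.9)/2 × 1 = 348.65
  Sum = 1945.775 µg/L·h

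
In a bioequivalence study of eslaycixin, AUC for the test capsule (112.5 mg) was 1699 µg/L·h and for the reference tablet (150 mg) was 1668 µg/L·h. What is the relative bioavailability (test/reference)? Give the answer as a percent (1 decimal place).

F_rel = 135.8%

F_rel = (AUC_test/D_test) / (AUC_ref/D_ref)
      = (1699/112.5) / (1668/150)
      = 15.1022 / 11.12 = 1.3581 = 135.81%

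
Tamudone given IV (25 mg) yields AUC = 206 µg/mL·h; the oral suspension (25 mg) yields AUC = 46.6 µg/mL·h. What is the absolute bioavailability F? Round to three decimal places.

F = 0.226

F = (AUC_ev / D_ev) / (AUC_iv / D_iv)
  = (46.6/25) / (206/25)
  = 1.864 / 8.24 = 0.2262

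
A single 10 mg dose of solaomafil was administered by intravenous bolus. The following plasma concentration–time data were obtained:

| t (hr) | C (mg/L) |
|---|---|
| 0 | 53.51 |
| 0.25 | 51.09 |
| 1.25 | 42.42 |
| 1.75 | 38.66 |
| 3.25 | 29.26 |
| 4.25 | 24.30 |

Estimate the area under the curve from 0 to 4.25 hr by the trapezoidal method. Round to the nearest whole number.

Trapezoidal AUC_0→4.25:
  [0→0.25]: (53.51+51.09)/2 × 0.25 = 13.075
  [0.25→1.25]: (51.09+42.42)/2 × 1 = 46.755
  [1.25→1.75]: (42.42+38.66)/2 × 0.5 = 20.27
  [1.75→3.25]: (38.66+29.26)/2 × 1.5 = 50.94
  [3.25→4.25]: (29.26+24.30)/2 × 1 = 26.78
  Sum = 157.82 mg/L·hr

AUC = 158 mg/L·hr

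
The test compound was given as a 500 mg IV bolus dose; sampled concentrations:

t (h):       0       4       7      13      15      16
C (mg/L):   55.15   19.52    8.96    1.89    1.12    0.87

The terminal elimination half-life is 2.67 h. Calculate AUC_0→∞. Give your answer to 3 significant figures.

AUC = 232 mg/L·h

Trapezoidal AUC_0→16:
  [0→4]: (55.15+19.52)/2 × 4 = 149.34
  [4→7]: (19.52+8.96)/2 × 3 = 42.72
  [7→13]: (8.96+1.89)/2 × 6 = 32.55
  [13→15]: (1.89+1.12)/2 × 2 = 3.01
  [15→16]: (1.12+0.87)/2 × 1 = 0.995
  Sum = 228.615 mg/L·h
k_e = ln2 / t½ = 0.693147 / 2.67 = 0.2596 h^-1
Extrapolated tail: C_last / k_e = 0.87 / 0.2596 = 3.351
AUC_0→∞ = 228.615 + 3.351 = 231.966 mg/L·h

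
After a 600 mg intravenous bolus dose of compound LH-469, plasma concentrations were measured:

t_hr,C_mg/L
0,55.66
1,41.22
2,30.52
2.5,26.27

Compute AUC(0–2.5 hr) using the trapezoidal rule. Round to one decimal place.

AUC = 98.5 mg/L·hr

Trapezoidal AUC_0→2.5:
  [0→1]: (55.66+41.22)/2 × 1 = 48.44
  [1→2]: (41.22+30.52)/2 × 1 = 35.87
  [2→2.5]: (30.52+26.27)/2 × 0.5 = 14.1975
  Sum = 98.5075 mg/L·hr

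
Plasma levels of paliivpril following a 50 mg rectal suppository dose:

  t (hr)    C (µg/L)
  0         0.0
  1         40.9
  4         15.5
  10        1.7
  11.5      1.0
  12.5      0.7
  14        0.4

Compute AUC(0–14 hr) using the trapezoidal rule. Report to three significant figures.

AUC = 160 µg/L·hr

Trapezoidal AUC_0→14:
  [0→1]: (0.0+40.9)/2 × 1 = 20.45
  [1→4]: (40.9+15.5)/2 × 3 = 84.6
  [4→10]: (15.5+1.7)/2 × 6 = 51.6
  [10→11.5]: (1.7+1.0)/2 × 1.5 = 2.025
  [11.5→12.5]: (1.0+0.7)/2 × 1 = 0.85
  [12.5→14]: (0.7+0.4)/2 × 1.5 = 0.825
  Sum = 160.35 µg/L·hr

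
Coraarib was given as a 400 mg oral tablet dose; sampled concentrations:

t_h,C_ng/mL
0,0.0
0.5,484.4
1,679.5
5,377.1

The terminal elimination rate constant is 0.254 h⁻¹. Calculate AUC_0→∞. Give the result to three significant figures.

Trapezoidal AUC_0→5:
  [0→0.5]: (0.0+484.4)/2 × 0.5 = 121.1
  [0.5→1]: (484.4+679.5)/2 × 0.5 = 290.975
  [1→5]: (679.5+377.1)/2 × 4 = 2113.2
  Sum = 2525.275 ng/mL·h
Extrapolated tail: C_last / k_e = 377.1 / 0.254 = 1484.646
AUC_0→∞ = 2525.275 + 1484.646 = 4009.921 ng/mL·h

AUC = 4010 ng/mL·h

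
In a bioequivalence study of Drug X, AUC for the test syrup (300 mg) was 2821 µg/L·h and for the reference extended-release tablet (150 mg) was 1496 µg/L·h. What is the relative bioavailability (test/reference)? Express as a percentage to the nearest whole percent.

F_rel = (AUC_test/D_test) / (AUC_ref/D_ref)
      = (2821/300) / (1496/150)
      = 9.40333 / 9.97333 = 0.9428 = 94.28%

F_rel = 94%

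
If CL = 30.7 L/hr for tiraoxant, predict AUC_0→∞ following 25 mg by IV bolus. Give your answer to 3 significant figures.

AUC_0→∞ = Dose_iv / CL
        = 25 / 30.7 = 0.814332 mg/L·hr

AUC = 0.814 mg/L·hr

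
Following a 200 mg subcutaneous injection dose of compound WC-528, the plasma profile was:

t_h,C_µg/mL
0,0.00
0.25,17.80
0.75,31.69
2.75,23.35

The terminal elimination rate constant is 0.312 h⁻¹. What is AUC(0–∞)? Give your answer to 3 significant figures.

AUC = 144 µg/mL·h

Trapezoidal AUC_0→2.75:
  [0→0.25]: (0.00+17.80)/2 × 0.25 = 2.225
  [0.25→0.75]: (17.80+31.69)/2 × 0.5 = 12.3725
  [0.75→2.75]: (31.69+23.35)/2 × 2 = 55.04
  Sum = 69.6375 µg/mL·h
Extrapolated tail: C_last / k_e = 23.35 / 0.312 = 74.840
AUC_0→∞ = 69.6375 + 74.840 = 144.4775 µg/mL·h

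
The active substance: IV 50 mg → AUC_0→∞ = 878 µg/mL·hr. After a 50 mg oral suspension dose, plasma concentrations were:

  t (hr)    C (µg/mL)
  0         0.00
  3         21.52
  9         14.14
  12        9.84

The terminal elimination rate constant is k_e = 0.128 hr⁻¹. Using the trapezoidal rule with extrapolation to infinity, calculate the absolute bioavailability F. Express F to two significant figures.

Trapezoidal AUC_0→12 (oral suspension):
  [0→3]: (0.00+21.52)/2 × 3 = 32.28
  [3→9]: (21.52+14.14)/2 × 6 = 106.98
  [9→12]: (14.14+9.84)/2 × 3 = 35.97
  Sum = 175.23 µg/mL·hr
Tail: C_last/k_e = 9.84/0.128 = 76.875
AUC_0→∞ (oral suspension) = 175.23 + 76.875 = 252.105 µg/mL·hr
F = (AUC_ev/D_ev)/(AUC_iv/D_iv) = (252.105/50)/(878/50) = 5.0421/17.56 = 0.2871

F = 0.29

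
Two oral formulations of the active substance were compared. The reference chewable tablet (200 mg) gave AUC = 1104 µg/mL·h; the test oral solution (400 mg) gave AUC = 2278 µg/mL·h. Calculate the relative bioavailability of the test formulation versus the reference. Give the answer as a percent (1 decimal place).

F_rel = (AUC_test/D_test) / (AUC_ref/D_ref)
      = (2278/400) / (1104/200)
      = 5.695 / 5.52 = 1.0317 = 103.17%

F_rel = 103.2%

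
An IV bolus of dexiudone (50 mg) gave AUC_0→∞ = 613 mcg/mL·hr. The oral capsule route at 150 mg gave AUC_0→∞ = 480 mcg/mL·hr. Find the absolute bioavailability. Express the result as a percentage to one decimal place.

F = 26.1%

F = (AUC_ev / D_ev) / (AUC_iv / D_iv)
  = (480/150) / (613/50)
  = 3.2 / 12.26 = 0.2610
  = 26.10%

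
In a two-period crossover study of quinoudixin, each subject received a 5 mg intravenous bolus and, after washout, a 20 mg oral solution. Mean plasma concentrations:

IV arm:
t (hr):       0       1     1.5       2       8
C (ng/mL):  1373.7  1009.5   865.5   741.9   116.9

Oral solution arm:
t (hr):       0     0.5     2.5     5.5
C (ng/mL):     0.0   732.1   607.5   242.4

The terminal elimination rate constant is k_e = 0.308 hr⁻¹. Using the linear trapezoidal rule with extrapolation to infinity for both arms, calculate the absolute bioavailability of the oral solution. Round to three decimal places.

Trapezoidal AUC_0→8 (IV):
  [0→1]: (1373.7+1009.5)/2 × 1 = 1191.6
  [1→1.5]: (1009.5+865.5)/2 × 0.5 = 468.75
  [1.5→2]: (865.5+741.9)/2 × 0.5 = 401.85
  [2→8]: (741.9+116.9)/2 × 6 = 2576.4
  Sum = 4638.6 ng/mL·hr
IV tail: 116.9/0.308 = 379.545; AUC_iv,0→∞ = 4638.6 + 379.545 = 5018.145 ng/mL·hr
Trapezoidal AUC_0→5.5 (oral solution):
  [0→0.5]: (0.0+732.1)/2 × 0.5 = 183.025
  [0.5→2.5]: (732.1+607.5)/2 × 2 = 1339.6
  [2.5→5.5]: (607.5+242.4)/2 × 3 = 1274.85
  Sum = 2797.475 ng/mL·hr
oral solution tail: 242.4/0.308 = 787.013; AUC_ev,0→∞ = 2797.475 + 787.013 = 3584.488 ng/mL·hr
F = (AUC_ev/D_ev)/(AUC_iv/D_iv) = (3584.488/20)/(5018.145/5) = 179.2244/1003.629 = 0.1786

F = 0.179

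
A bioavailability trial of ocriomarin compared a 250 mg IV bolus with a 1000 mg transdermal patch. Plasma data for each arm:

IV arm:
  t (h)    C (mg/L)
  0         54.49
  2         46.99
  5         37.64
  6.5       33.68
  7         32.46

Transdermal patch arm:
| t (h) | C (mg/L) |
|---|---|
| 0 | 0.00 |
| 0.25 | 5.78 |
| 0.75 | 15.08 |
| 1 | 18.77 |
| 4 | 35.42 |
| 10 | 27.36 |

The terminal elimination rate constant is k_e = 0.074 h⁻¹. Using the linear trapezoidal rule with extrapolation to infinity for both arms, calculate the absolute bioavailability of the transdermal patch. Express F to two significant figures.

Trapezoidal AUC_0→7 (IV):
  [0→2]: (54.49+46.99)/2 × 2 = 101.48
  [2→5]: (46.99+37.64)/2 × 3 = 126.945
  [5→6.5]: (37.64+33.68)/2 × 1.5 = 53.49
  [6.5→7]: (33.68+32.46)/2 × 0.5 = 16.535
  Sum = 298.45 mg/L·h
IV tail: 32.46/0.074 = 438.649; AUC_iv,0→∞ = 298.45 + 438.649 = 737.099 mg/L·h
Trapezoidal AUC_0→10 (transdermal patch):
  [0→0.25]: (0.00+5.78)/2 × 0.25 = 0.7225
  [0.25→0.75]: (5.78+15.08)/2 × 0.5 = 5.215
  [0.75→1]: (15.08+18.77)/2 × 0.25 = 4.23125
  [1→4]: (18.77+35.42)/2 × 3 = 81.285
  [4→10]: (35.42+27.36)/2 × 6 = 188.34
  Sum = 279.79375 mg/L·h
transdermal patch tail: 27.36/0.074 = 369.730; AUC_ev,0→∞ = 279.79375 + 369.730 = 649.52375 mg/L·h
F = (AUC_ev/D_ev)/(AUC_iv/D_iv) = (649.52375/1000)/(737.099/250) = 0.64952375/2.948396 = 0.2203

F = 0.22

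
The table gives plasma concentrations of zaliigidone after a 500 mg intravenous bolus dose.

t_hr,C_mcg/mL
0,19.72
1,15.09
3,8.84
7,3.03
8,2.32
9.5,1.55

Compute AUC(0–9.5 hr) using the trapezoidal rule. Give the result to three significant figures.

AUC = 70.7 mcg/mL·hr

Trapezoidal AUC_0→9.5:
  [0→1]: (19.72+15.09)/2 × 1 = 17.405
  [1→3]: (15.09+8.84)/2 × 2 = 23.93
  [3→7]: (8.84+3.03)/2 × 4 = 23.74
  [7→8]: (3.03+2.32)/2 × 1 = 2.675
  [8→9.5]: (2.32+1.55)/2 × 1.5 = 2.9025
  Sum = 70.6525 mcg/mL·hr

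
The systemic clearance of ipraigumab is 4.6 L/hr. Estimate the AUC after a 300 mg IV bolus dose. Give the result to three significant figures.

AUC = 65.2 mg/L·hr

AUC_0→∞ = Dose_iv / CL
        = 300 / 4.6 = 65.2174 mg/L·hr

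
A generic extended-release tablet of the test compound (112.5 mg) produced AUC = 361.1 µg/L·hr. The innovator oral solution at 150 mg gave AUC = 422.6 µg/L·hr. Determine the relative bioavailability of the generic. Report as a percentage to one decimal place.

F_rel = (AUC_test/D_test) / (AUC_ref/D_ref)
      = (361.1/112.5) / (422.6/150)
      = 3.20978 / 2.81733 = 1.1393 = 113.93%

F_rel = 113.9%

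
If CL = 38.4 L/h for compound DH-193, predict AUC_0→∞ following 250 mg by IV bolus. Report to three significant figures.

AUC_0→∞ = Dose_iv / CL
        = 250 / 38.4 = 6.51042 mg/L·h

AUC = 6.51 mg/L·h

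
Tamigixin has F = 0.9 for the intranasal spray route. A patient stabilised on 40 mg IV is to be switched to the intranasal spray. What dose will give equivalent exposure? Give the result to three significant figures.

D_intranasal = 44.4 mg

For equal systemic exposure: F × D_ev = D_iv
D_ev = D_iv / F = 40 / 0.9 = 44.4444 mg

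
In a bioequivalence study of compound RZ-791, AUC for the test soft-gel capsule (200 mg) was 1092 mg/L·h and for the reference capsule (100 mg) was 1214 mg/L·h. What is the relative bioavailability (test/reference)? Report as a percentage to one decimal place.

F_rel = 45.0%

F_rel = (AUC_test/D_test) / (AUC_ref/D_ref)
      = (1092/200) / (1214/100)
      = 5.46 / 12.14 = 0.4498 = 44.98%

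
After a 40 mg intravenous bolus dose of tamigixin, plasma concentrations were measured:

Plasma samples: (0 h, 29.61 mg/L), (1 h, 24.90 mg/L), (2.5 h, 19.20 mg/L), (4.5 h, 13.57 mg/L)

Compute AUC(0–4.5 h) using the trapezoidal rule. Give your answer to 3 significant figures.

AUC = 93.1 mg/L·h

Trapezoidal AUC_0→4.5:
  [0→1]: (29.61+24.90)/2 × 1 = 27.255
  [1→2.5]: (24.90+19.20)/2 × 1.5 = 33.075
  [2.5→4.5]: (19.20+13.57)/2 × 2 = 32.77
  Sum = 93.1 mg/L·h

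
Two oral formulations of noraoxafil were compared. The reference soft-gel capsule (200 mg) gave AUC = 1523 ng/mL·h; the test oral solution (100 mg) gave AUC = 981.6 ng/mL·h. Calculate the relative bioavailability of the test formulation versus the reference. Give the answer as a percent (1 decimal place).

F_rel = 128.9%

F_rel = (AUC_test/D_test) / (AUC_ref/D_ref)
      = (981.6/100) / (1523/200)
      = 9.816 / 7.615 = 1.2890 = 128.90%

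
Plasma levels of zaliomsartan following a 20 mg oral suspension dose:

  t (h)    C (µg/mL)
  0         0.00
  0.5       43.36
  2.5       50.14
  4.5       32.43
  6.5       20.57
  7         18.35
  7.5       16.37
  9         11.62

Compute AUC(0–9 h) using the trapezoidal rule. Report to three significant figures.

Trapezoidal AUC_0→9:
  [0→0.5]: (0.00+43.36)/2 × 0.5 = 10.84
  [0.5→2.5]: (43.36+50.14)/2 × 2 = 93.5
  [2.5→4.5]: (50.14+32.43)/2 × 2 = 82.57
  [4.5→6.5]: (32.43+20.57)/2 × 2 = 53.0
  [6.5→7]: (20.57+18.35)/2 × 0.5 = 9.73
  [7→7.5]: (18.35+16.37)/2 × 0.5 = 8.68
  [7.5→9]: (16.37+11.62)/2 × 1.5 = 20.9925
  Sum = 279.3125 µg/mL·h

AUC = 279 µg/mL·h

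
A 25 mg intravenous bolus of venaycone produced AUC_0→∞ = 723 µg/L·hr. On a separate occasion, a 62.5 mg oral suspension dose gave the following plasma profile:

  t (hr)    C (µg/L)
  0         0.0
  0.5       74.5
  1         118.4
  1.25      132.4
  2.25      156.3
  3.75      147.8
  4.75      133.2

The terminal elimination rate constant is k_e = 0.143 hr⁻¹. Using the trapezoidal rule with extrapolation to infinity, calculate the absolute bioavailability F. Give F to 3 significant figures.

F = 0.853

Trapezoidal AUC_0→4.75 (oral suspension):
  [0→0.5]: (0.0+74.5)/2 × 0.5 = 18.625
  [0.5→1]: (74.5+118.4)/2 × 0.5 = 48.225
  [1→1.25]: (118.4+132.4)/2 × 0.25 = 31.35
  [1.25→2.25]: (132.4+156.3)/2 × 1 = 144.35
  [2.25→3.75]: (156.3+147.8)/2 × 1.5 = 228.075
  [3.75→4.75]: (147.8+133.2)/2 × 1 = 140.5
  Sum = 611.125 µg/L·hr
Tail: C_last/k_e = 133.2/0.143 = 931.469
AUC_0→∞ (oral suspension) = 611.125 + 931.469 = 1542.594 µg/L·hr
F = (AUC_ev/D_ev)/(AUC_iv/D_iv) = (1542.594/62.5)/(723/25) = 24.681504/28.92 = 0.8534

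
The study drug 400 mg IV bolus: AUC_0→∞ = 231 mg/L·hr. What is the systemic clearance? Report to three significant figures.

CL = 1.73 L/hr

CL = Dose_iv / AUC_0→∞
   = 400 / 231 = 1.7316 L/hr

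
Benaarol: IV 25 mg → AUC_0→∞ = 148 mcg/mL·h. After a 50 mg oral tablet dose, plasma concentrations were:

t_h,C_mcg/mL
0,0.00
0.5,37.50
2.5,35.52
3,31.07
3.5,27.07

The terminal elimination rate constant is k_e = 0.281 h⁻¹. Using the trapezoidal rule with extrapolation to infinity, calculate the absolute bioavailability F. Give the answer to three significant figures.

F = 0.709

Trapezoidal AUC_0→3.5 (oral tablet):
  [0→0.5]: (0.00+37.50)/2 × 0.5 = 9.375
  [0.5→2.5]: (37.50+35.52)/2 × 2 = 73.02
  [2.5→3]: (35.52+31.07)/2 × 0.5 = 16.6475
  [3→3.5]: (31.07+27.07)/2 × 0.5 = 14.535
  Sum = 113.5775 mcg/mL·h
Tail: C_last/k_e = 27.07/0.281 = 96.335
AUC_0→∞ (oral tablet) = 113.5775 + 96.335 = 209.9125 mcg/mL·h
F = (AUC_ev/D_ev)/(AUC_iv/D_iv) = (209.9125/50)/(148/25) = 4.19825/5.92 = 0.7092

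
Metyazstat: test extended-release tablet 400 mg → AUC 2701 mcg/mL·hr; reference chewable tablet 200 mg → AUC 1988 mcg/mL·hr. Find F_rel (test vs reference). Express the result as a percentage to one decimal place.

F_rel = 67.9%

F_rel = (AUC_test/D_test) / (AUC_ref/D_ref)
      = (2701/400) / (1988/200)
      = 6.7525 / 9.94 = 0.6793 = 67.93%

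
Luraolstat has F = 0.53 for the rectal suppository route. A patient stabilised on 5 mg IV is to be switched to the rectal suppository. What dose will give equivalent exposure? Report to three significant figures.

For equal systemic exposure: F × D_ev = D_iv
D_ev = D_iv / F = 5 / 0.53 = 9.43396 mg

D_rectal = 9.43 mg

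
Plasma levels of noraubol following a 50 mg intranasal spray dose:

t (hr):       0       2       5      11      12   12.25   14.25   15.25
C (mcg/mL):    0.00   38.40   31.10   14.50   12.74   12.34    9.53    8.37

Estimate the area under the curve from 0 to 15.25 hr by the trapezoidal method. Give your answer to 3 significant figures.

AUC = 327 mcg/mL·hr

Trapezoidal AUC_0→15.25:
  [0→2]: (0.00+38.40)/2 × 2 = 38.4
  [2→5]: (38.40+31.10)/2 × 3 = 104.25
  [5→11]: (31.10+14.50)/2 × 6 = 136.8
  [11→12]: (14.50+12.74)/2 × 1 = 13.62
  [12→12.25]: (12.74+12.34)/2 × 0.25 = 3.135
  [12.25→14.25]: (12.34+9.53)/2 × 2 = 21.87
  [14.25→15.25]: (9.53+8.37)/2 × 1 = 8.95
  Sum = 327.025 mcg/mL·hr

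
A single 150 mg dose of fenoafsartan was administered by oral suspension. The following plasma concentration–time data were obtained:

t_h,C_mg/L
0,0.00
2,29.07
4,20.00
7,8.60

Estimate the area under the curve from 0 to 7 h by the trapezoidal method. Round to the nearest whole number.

Trapezoidal AUC_0→7:
  [0→2]: (0.00+29.07)/2 × 2 = 29.07
  [2→4]: (29.07+20.00)/2 × 2 = 49.07
  [4→7]: (20.00+8.60)/2 × 3 = 42.9
  Sum = 121.04 mg/L·h

AUC = 121 mg/L·h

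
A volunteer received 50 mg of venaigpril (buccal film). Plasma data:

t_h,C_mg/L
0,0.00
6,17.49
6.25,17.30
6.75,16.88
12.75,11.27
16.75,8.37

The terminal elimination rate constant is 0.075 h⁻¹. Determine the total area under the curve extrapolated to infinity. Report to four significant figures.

Trapezoidal AUC_0→16.75:
  [0→6]: (0.00+17.49)/2 × 6 = 52.47
  [6→6.25]: (17.49+17.30)/2 × 0.25 = 4.34875
  [6.25→6.75]: (17.30+16.88)/2 × 0.5 = 8.545
  [6.75→12.75]: (16.88+11.27)/2 × 6 = 84.45
  [12.75→16.75]: (11.27+8.37)/2 × 4 = 39.28
  Sum = 189.09375 mg/L·h
Extrapolated tail: C_last / k_e = 8.37 / 0.075 = 111.600
AUC_0→∞ = 189.09375 + 111.600 = 300.69375 mg/L·h

AUC = 300.7 mg/L·h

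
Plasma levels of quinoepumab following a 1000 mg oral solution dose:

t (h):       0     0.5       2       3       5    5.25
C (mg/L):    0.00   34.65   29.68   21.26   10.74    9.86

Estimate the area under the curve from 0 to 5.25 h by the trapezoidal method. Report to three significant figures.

AUC = 117 mg/L·h

Trapezoidal AUC_0→5.25:
  [0→0.5]: (0.00+34.65)/2 × 0.5 = 8.6625
  [0.5→2]: (34.65+29.68)/2 × 1.5 = 48.2475
  [2→3]: (29.68+21.26)/2 × 1 = 25.47
  [3→5]: (21.26+10.74)/2 × 2 = 32.0
  [5→5.25]: (10.74+9.86)/2 × 0.25 = 2.575
  Sum = 116.955 mg/L·h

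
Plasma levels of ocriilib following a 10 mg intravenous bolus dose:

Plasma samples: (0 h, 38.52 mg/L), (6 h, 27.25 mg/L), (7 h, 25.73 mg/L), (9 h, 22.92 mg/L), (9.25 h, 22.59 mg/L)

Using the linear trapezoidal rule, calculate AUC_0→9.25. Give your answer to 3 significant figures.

AUC = 278 mg/L·h

Trapezoidal AUC_0→9.25:
  [0→6]: (38.52+27.25)/2 × 6 = 197.31
  [6→7]: (27.25+25.73)/2 × 1 = 26.49
  [7→9]: (25.73+22.92)/2 × 2 = 48.65
  [9→9.25]: (22.92+22.59)/2 × 0.25 = 5.68875
  Sum = 278.13875 mg/L·h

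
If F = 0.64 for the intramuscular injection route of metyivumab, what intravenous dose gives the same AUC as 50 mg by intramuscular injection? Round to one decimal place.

Systemic exposure from an extravascular dose = F × D_ev, so the equivalent IV dose is F × D_ev.
D_iv = F × D_ev = 0.64 × 50 = 32 mg

D_iv = 32.0 mg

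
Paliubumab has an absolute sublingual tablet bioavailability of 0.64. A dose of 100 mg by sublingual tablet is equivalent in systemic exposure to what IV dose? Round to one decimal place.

Systemic exposure from an extravascular dose = F × D_ev, so the equivalent IV dose is F × D_ev.
D_iv = F × D_ev = 0.64 × 100 = 64 mg

D_iv = 64.0 mg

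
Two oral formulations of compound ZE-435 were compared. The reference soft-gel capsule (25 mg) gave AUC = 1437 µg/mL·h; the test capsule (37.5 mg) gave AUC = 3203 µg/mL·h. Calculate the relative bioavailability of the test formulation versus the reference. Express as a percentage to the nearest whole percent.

F_rel = (AUC_test/D_test) / (AUC_ref/D_ref)
      = (3203/37.5) / (1437/25)
      = 85.4133 / 57.48 = 1.4860 = 148.60%

F_rel = 149%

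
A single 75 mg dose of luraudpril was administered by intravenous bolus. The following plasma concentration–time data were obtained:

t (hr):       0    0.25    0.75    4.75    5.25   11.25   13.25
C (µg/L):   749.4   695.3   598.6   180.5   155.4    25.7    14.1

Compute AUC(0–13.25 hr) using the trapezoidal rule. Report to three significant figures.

Trapezoidal AUC_0→13.25:
  [0→0.25]: (749.4+695.3)/2 × 0.25 = 180.5875
  [0.25→0.75]: (695.3+598.6)/2 × 0.5 = 323.475
  [0.75→4.75]: (598.6+180.5)/2 × 4 = 1558.2
  [4.75→5.25]: (180.5+155.4)/2 × 0.5 = 83.975
  [5.25→11.25]: (155.4+25.7)/2 × 6 = 543.3
  [11.25→13.25]: (25.7+14.1)/2 × 2 = 39.8
  Sum = 2729.3375 µg/L·hr

AUC = 2730 µg/L·hr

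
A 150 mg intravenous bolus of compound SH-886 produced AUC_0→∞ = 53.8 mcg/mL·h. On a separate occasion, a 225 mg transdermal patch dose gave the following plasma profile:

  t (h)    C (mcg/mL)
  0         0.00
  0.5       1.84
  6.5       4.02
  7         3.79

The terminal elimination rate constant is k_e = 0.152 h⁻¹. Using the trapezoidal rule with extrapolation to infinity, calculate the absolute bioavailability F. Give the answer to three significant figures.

Trapezoidal AUC_0→7 (transdermal patch):
  [0→0.5]: (0.00+1.84)/2 × 0.5 = 0.46
  [0.5→6.5]: (1.84+4.02)/2 × 6 = 17.58
  [6.5→7]: (4.02+3.79)/2 × 0.5 = 1.9525
  Sum = 19.9925 mcg/mL·h
Tail: C_last/k_e = 3.79/0.152 = 24.934
AUC_0→∞ (transdermal patch) = 19.9925 + 24.934 = 44.9265 mcg/mL·h
F = (AUC_ev/D_ev)/(AUC_iv/D_iv) = (44.9265/225)/(53.8/150) = 0.199673/0.358667 = 0.5567

F = 0.557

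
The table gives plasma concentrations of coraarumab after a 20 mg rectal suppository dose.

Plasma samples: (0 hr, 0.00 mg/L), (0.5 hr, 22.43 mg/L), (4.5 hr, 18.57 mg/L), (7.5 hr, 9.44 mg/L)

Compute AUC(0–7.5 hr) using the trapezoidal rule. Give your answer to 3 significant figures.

Trapezoidal AUC_0→7.5:
  [0→0.5]: (0.00+22.43)/2 × 0.5 = 5.6075
  [0.5→4.5]: (22.43+18.57)/2 × 4 = 82.0
  [4.5→7.5]: (18.57+9.44)/2 × 3 = 42.015
  Sum = 129.6225 mg/L·hr

AUC = 130 mg/L·hr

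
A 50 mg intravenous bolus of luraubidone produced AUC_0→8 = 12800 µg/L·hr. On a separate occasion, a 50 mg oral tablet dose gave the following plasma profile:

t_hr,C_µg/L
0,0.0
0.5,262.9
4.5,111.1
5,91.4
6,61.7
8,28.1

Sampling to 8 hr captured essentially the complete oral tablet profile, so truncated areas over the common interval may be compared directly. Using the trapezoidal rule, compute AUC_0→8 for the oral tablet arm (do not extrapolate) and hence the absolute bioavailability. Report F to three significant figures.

F = 0.0805

Trapezoidal AUC_0→8 (oral tablet):
  [0→0.5]: (0.0+262.9)/2 × 0.5 = 65.725
  [0.5→4.5]: (262.9+111.1)/2 × 4 = 748.0
  [4.5→5]: (111.1+91.4)/2 × 0.5 = 50.625
  [5→6]: (91.4+61.7)/2 × 1 = 76.55
  [6→8]: (61.7+28.1)/2 × 2 = 89.8
  Sum = 1030.7 µg/L·hr
F = (AUC_ev/D_ev)/(AUC_iv/D_iv) = (1030.7/50)/(12800/50) = 20.614/256 = 0.0805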